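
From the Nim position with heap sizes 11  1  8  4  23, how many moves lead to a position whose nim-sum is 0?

1

Nim-sum: 11 ^ 1 ^ 8 ^ 4 ^ 23 = 17.
The overall nim-sum is X = 17. A heap of size p has a winning move iff p XOR X < p (reduce it to p XOR X).
  11: 11 XOR 17 = 26 ≥ 11 — no move.
  1: 1 XOR 17 = 16 ≥ 1 — no move.
  8: 8 XOR 17 = 25 ≥ 8 — no move.
  4: 4 XOR 17 = 21 ≥ 4 — no move.
  23: 23 XOR 17 = 6 < 23 — winning move (to 6).
That gives 1 winning move.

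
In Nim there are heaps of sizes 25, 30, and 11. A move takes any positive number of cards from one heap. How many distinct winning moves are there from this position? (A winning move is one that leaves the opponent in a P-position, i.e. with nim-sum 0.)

3

In binary:
  11001  (25)
  11110  (30)
  01011  (11)
  -----
  01100  (12)
The overall nim-sum is X = 12. A heap of size p has a winning move iff p XOR X < p (reduce it to p XOR X).
  25: 25 XOR 12 = 21 < 25 — winning move (to 21).
  30: 30 XOR 12 = 18 < 30 — winning move (to 18).
  11: 11 XOR 12 = 7 < 11 — winning move (to 7).
That gives 3 winning moves.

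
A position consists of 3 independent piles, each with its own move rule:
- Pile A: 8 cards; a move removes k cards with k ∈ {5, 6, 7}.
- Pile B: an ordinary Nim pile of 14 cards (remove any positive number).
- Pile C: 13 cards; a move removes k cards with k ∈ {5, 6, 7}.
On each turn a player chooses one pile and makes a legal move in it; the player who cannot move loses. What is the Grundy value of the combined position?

15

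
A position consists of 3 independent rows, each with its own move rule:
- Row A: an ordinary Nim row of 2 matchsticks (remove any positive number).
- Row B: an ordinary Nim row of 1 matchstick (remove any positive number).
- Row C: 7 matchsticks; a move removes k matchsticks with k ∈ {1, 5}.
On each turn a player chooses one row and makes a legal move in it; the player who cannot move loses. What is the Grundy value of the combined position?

Row A is a plain Nim row of size 2, so its Grundy value is 2.
Row B is a plain Nim row of size 1, so its Grundy value is 1.
Grundy values for row C (subtraction set {1, 5}):
k:     0  1  2  3  4  5  6  7
g(k):  0  1  0  1  0  1  0  1
So g(7) = 1.
By the Sprague-Grundy theorem, the Grundy value of a sum of independent games is the XOR of the component values.
Combined value = 2 XOR 1 XOR 1 = 2.

2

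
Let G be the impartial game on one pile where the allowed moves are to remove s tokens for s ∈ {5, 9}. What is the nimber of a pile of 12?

Compute g(0), g(1), … for moves {5, 9}:
g(0) = mex{} = 0
g(1) = mex{} = 0
g(2) = mex{} = 0
g(3) = mex{} = 0
g(4) = mex{} = 0
g(5) = mex{0} = 1
g(6) = mex{0} = 1
g(7) = mex{0} = 1
g(8) = mex{0} = 1
g(9) = mex{0} = 1
g(10) = mex{0,1} = 2
g(11) = mex{0,1} = 2
g(12) = mex{0,1} = 2
So g(12) = 2.

2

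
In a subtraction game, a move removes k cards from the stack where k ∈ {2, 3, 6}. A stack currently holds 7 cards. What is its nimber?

Build the Grundy sequence with g(k) = mex{g(k−s) : s ∈ {2, 3, 6}, s ≤ k}:
k:     0  1  2  3  4  5  6  7
g(k):  0  0  1  1  2  0  3  1
So g(7) = 1.

1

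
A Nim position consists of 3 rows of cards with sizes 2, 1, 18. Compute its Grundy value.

In binary:
  00010  (2)
  00001  (1)
  10010  (18)
  -----
  10001  (17)

17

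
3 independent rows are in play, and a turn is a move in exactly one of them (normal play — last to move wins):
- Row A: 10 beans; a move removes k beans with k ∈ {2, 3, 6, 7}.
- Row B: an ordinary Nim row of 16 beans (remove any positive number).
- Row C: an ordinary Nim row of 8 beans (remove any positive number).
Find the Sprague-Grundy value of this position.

24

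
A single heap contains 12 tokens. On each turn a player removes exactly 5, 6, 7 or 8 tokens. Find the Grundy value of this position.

2

Grundy values for subtraction set {5, 6, 7, 8}:
k:     0  1  2  3  4  5  6  7  8  9 10 11 12
g(k):  0  0  0  0  0  1  1  1  1  1  2  2  2
So g(12) = 2.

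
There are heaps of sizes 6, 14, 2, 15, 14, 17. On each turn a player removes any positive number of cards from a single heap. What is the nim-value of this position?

26

Compute the nim-sum pairwise:
6 ^ 14 = 8
8 ^ 2 = 10
10 ^ 15 = 5
5 ^ 14 = 11
11 ^ 17 = 26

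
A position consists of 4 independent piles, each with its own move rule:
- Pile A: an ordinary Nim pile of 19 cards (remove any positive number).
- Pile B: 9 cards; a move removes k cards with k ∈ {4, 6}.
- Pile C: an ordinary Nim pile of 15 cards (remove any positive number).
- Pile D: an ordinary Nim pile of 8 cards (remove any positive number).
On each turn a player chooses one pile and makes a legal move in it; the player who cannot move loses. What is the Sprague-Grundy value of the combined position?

Pile A is a plain Nim pile of size 19, so its Grundy value is 19.
Grundy values for pile B (subtraction set {4, 6}):
k:     0  1  2  3  4  5  6  7  8  9
g(k):  0  0  0  0  1  1  1  1  2  2
So g(9) = 2.
Pile C is a plain Nim pile of size 15, so its Grundy value is 15.
Pile D is a plain Nim pile of size 8, so its Grundy value is 8.
By the Sprague-Grundy theorem, the Grundy value of a sum of independent games is the XOR of the component values.
Combined value = 19 XOR 2 XOR 15 XOR 8 = 22.

22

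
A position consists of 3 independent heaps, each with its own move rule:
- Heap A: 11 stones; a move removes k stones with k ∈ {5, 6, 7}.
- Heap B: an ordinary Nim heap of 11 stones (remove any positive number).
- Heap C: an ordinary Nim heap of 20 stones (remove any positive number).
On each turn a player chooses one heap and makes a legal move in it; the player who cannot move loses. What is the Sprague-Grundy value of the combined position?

For heap A, compute g(0), g(1), … with moves {5, 6, 7}:
k:     0  1  2  3  4  5  6  7  8  9 10 11
g(k):  0  0  0  0  0  1  1  1  1  1  2  2
So g(11) = 2.
Heap B is a plain Nim heap of size 11, so its Grundy value is 11.
Heap C is a plain Nim heap of size 20, so its Grundy value is 20.
By the Sprague-Grundy theorem, the Grundy value of a sum of independent games is the XOR of the component values.
Combined value = 2 XOR 11 XOR 20 = 29.

29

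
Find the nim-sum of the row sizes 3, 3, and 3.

Write each in binary and XOR column by column:
  11  (3)
  11  (3)
  11  (3)
  --
  11  (3)

3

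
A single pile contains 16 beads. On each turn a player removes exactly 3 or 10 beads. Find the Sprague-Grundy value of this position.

1

Build the Grundy sequence with g(k) = mex{g(k−s) : s ∈ {3, 10}, s ≤ k}:
k:     0  1  2  3  4  5  6  7  8  9 10 11 12 13 14 15 16
g(k):  0  0  0  1  1  1  0  0  0  1  1  1  2  0  0  0  1
So g(16) = 1.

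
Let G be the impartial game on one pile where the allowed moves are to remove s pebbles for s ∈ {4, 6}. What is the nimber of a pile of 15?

1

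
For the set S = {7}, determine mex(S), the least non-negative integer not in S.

0 is not in the set, so the mex is 0.

0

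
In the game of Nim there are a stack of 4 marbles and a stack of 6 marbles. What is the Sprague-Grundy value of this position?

2

Bitwise XOR of the heap sizes:
  100  (4)
  110  (6)
  ---
  010  (2)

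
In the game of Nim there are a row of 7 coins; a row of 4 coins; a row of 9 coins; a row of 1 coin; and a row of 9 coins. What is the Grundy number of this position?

2

In binary:
  0111  (7)
  0100  (4)
  1001  (9)
  0001  (1)
  1001  (9)
  ----
  0010  (2)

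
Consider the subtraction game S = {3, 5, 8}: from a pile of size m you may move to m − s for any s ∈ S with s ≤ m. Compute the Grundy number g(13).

0

Grundy values for subtraction set {3, 5, 8}:
g(0) = mex{} = 0
g(1) = mex{} = 0
g(2) = mex{} = 0
g(3) = mex{0} = 1
g(4) = mex{0} = 1
g(5) = mex{0} = 1
g(6) = mex{0,1} = 2
g(7) = mex{0,1} = 2
g(8) = mex{0,1} = 2
g(9) = mex{0,1,2} = 3
g(10) = mex{0,1,2} = 3
g(11) = mex{1,2} = 0
g(12) = mex{1,2,3} = 0
g(13) = mex{1,2,3} = 0
So g(13) = 0.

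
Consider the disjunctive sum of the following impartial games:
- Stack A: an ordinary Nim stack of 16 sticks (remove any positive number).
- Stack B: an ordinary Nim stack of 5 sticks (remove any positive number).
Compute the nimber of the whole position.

21

Stack A is a plain Nim stack of size 16, so its Grundy value is 16.
Stack B is a plain Nim stack of size 5, so its Grundy value is 5.
By the Sprague-Grundy theorem, the Grundy value of a sum of independent games is the XOR of the component values.
Combined value = 16 ⊕ 5 = 21.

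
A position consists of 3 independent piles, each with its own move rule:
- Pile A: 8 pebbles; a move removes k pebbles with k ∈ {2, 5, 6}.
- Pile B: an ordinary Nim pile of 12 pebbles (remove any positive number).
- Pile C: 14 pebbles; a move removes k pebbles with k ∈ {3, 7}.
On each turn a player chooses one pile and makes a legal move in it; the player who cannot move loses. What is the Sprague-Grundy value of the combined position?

13

For pile A, compute g(0), g(1), … with moves {2, 5, 6}:
k:     0  1  2  3  4  5  6  7  8
g(k):  0  0  1  1  0  2  1  3  0
So g(8) = 0.
Pile B is a plain Nim pile of size 12, so its Grundy value is 12.
Build the Grundy sequence for pile C with g(k) = mex{g(k−s) : s ∈ {3, 7}, s ≤ k}:
k:     0  1  2  3  4  5  6  7  8  9 10 11 12 13 14
g(k):  0  0  0  1  1  1  0  2  2  1  0  0  0  1  1
So g(14) = 1.
By the Sprague-Grundy theorem, the Grundy value of a sum of independent games is the XOR of the component values.
Combined value = 0 XOR 12 XOR 1 = 13.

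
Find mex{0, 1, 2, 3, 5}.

4

The values 0, 1, 2, 3 are all present; 4 is the first non-negative integer missing from the set.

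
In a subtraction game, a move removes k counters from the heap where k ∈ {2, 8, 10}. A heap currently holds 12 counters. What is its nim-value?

2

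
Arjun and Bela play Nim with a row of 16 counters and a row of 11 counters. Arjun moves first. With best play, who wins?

Arjun wins

Bitwise XOR of the heap sizes:
  10000  (16)
  01011  (11)
  -----
  11011  (27)
The nim-sum is 27 ≠ 0, so this is an N-position: the player to move can win; Arjun has a winning move.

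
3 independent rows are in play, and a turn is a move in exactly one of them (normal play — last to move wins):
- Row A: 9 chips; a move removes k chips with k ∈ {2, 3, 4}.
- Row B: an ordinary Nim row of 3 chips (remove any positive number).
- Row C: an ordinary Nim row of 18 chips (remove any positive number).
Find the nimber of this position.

For row A, compute g(0), g(1), … with moves {2, 3, 4}:
k:     0  1  2  3  4  5  6  7  8  9
g(k):  0  0  1  1  2  2  0  0  1  1
So g(9) = 1.
Row B is a plain Nim row of size 3, so its Grundy value is 3.
Row C is a plain Nim row of size 18, so its Grundy value is 18.
By the Sprague-Grundy theorem, the Grundy value of a sum of independent games is the XOR of the component values.
Combined value = 1 XOR 3 XOR 18 = 16.

16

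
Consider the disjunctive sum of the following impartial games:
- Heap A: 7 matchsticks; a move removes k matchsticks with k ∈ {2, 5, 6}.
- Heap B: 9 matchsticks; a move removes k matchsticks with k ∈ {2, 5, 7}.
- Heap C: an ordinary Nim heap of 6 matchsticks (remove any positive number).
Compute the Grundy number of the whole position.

7

Grundy values for heap A (subtraction set {2, 5, 6}):
g(0) = mex{} = 0
g(1) = mex{} = 0
g(2) = mex{0} = 1
g(3) = mex{0} = 1
g(4) = mex{1} = 0
g(5) = mex{0,1} = 2
g(6) = mex{0} = 1
g(7) = mex{0,1,2} = 3
So g(7) = 3.
For heap B, compute g(0), g(1), … with moves {2, 5, 7}:
k:     0  1  2  3  4  5  6  7  8  9
g(k):  0  0  1  1  0  2  1  3  2  2
So g(9) = 2.
Heap C is a plain Nim heap of size 6, so its Grundy value is 6.
The value of a disjunctive sum is the nim-sum of the parts.
Combined value = 3 XOR 2 XOR 6 = 7.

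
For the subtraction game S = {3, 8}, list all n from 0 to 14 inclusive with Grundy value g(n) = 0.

0, 1, 2, 6, 7, 11, 12, 13

Build the Grundy sequence with g(k) = mex{g(k−s) : s ∈ {3, 8}, s ≤ k}:
g(0) = mex{} = 0
g(1) = mex{} = 0
g(2) = mex{} = 0
g(3) = mex{0} = 1
g(4) = mex{0} = 1
g(5) = mex{0} = 1
g(6) = mex{1} = 0
g(7) = mex{1} = 0
g(8) = mex{0,1} = 2
g(9) = mex{0} = 1
g(10) = mex{0} = 1
g(11) = mex{1,2} = 0
g(12) = mex{1} = 0
g(13) = mex{1} = 0
g(14) = mex{0} = 1
The P-positions (g = 0) in 0..14 are 0, 1, 2, 6, 7, 11, 12, 13.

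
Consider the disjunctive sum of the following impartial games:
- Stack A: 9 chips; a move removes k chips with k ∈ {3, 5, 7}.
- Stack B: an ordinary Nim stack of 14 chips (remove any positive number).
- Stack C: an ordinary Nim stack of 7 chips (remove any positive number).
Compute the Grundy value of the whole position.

Grundy values for stack A (subtraction set {3, 5, 7}):
g(0) = mex{} = 0
g(1) = mex{} = 0
g(2) = mex{} = 0
g(3) = mex{0} = 1
g(4) = mex{0} = 1
g(5) = mex{0} = 1
g(6) = mex{0,1} = 2
g(7) = mex{0,1} = 2
g(8) = mex{0,1} = 2
g(9) = mex{0,1,2} = 3
So g(9) = 3.
Stack B is a plain Nim stack of size 14, so its Grundy value is 14.
Stack C is a plain Nim stack of size 7, so its Grundy value is 7.
The value of a disjunctive sum is the nim-sum of the parts.
Combined value = 3 ⊕ 14 ⊕ 7 = 10.

10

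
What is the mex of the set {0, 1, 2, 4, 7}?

3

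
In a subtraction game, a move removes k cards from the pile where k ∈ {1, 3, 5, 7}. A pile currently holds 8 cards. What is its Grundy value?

0

Compute g(0), g(1), … for moves {1, 3, 5, 7}:
g(0) = mex{} = 0
g(1) = mex{0} = 1
g(2) = mex{1} = 0
g(3) = mex{0} = 1
g(4) = mex{1} = 0
g(5) = mex{0} = 1
g(6) = mex{1} = 0
g(7) = mex{0} = 1
g(8) = mex{1} = 0
So g(8) = 0.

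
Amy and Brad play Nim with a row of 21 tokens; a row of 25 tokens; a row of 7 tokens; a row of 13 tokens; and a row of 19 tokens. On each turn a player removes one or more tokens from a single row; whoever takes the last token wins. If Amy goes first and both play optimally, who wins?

Amy wins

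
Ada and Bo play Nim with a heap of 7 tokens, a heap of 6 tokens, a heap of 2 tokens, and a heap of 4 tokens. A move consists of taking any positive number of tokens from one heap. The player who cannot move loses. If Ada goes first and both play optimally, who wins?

Ada wins

Compute the nim-sum pairwise:
7 XOR 6 = 1
1 XOR 2 = 3
3 XOR 4 = 7
The nim-sum is 7 ≠ 0, so this is an N-position: the player to move can win; Ada has a winning move.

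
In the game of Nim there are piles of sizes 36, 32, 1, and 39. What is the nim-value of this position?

34

Compute the nim-sum pairwise:
36 ⊕ 32 = 4
4 ⊕ 1 = 5
5 ⊕ 39 = 34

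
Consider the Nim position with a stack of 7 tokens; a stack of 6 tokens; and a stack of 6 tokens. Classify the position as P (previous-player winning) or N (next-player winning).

N-position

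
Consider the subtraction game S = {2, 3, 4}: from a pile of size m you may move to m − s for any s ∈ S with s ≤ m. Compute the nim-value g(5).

2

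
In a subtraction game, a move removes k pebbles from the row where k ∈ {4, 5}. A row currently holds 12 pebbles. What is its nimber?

Build the Grundy sequence with g(k) = mex{g(k−s) : s ∈ {4, 5}, s ≤ k}:
g(0) = mex{} = 0
g(1) = mex{} = 0
g(2) = mex{} = 0
g(3) = mex{} = 0
g(4) = mex{0} = 1
g(5) = mex{0} = 1
g(6) = mex{0} = 1
g(7) = mex{0} = 1
g(8) = mex{0,1} = 2
g(9) = mex{1} = 0
g(10) = mex{1} = 0
g(11) = mex{1} = 0
g(12) = mex{1,2} = 0
So g(12) = 0.

0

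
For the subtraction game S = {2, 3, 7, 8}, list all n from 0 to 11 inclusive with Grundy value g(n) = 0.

Compute g(0), g(1), … for moves {2, 3, 7, 8}:
k:     0  1  2  3  4  5  6  7  8  9 10 11
g(k):  0  0  1  1  2  0  0  1  1  2  0  0
The P-positions (g = 0) in 0..11 are 0, 1, 5, 6, 10, 11.

0, 1, 5, 6, 10, 11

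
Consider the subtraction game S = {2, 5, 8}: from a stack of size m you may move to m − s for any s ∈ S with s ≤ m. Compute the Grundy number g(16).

1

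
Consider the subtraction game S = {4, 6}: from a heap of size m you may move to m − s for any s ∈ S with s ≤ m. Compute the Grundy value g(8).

2

Build the Grundy sequence with g(k) = mex{g(k−s) : s ∈ {4, 6}, s ≤ k}:
g(0) = mex{} = 0
g(1) = mex{} = 0
g(2) = mex{} = 0
g(3) = mex{} = 0
g(4) = mex{0} = 1
g(5) = mex{0} = 1
g(6) = mex{0} = 1
g(7) = mex{0} = 1
g(8) = mex{0,1} = 2
So g(8) = 2.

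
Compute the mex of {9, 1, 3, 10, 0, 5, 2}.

4

The values 0, 1, 2, 3 are all present; 4 is the first non-negative integer missing from the set.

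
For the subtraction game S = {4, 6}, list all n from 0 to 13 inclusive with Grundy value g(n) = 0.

0, 1, 2, 3, 10, 11, 12, 13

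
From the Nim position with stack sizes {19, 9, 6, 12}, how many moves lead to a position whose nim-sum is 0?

Nim-sum: 19 ⊕ 9 ⊕ 6 ⊕ 12 = 16.
The overall nim-sum is X = 16. A stack of size p has a winning move iff p XOR X < p (reduce it to p XOR X).
  19: 19 XOR 16 = 3 < 19 — winning move (to 3).
  9: 9 XOR 16 = 25 ≥ 9 — no move.
  6: 6 XOR 16 = 22 ≥ 6 — no move.
  12: 12 XOR 16 = 28 ≥ 12 — no move.
That gives 1 winning move.

1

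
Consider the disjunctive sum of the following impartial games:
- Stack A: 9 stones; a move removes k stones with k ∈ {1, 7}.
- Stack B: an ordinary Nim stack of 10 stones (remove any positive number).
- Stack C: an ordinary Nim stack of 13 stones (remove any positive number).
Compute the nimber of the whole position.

Build the Grundy sequence for stack A with g(k) = mex{g(k−s) : s ∈ {1, 7}, s ≤ k}:
g(0) = mex{} = 0
g(1) = mex{0} = 1
g(2) = mex{1} = 0
g(3) = mex{0} = 1
g(4) = mex{1} = 0
g(5) = mex{0} = 1
g(6) = mex{1} = 0
g(7) = mex{0} = 1
g(8) = mex{1} = 0
g(9) = mex{0} = 1
So g(9) = 1.
Stack B is a plain Nim stack of size 10, so its Grundy value is 10.
Stack C is a plain Nim stack of size 13, so its Grundy value is 13.
The value of a disjunctive sum is the nim-sum of the parts.
Combined value = 1 XOR 10 XOR 13 = 6.

6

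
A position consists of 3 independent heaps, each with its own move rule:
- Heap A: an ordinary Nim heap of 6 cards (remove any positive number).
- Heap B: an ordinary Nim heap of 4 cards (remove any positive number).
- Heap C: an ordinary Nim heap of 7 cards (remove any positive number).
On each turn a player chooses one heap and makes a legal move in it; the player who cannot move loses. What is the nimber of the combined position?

5

Heap A is a plain Nim heap of size 6, so its Grundy value is 6.
Heap B is a plain Nim heap of size 4, so its Grundy value is 4.
Heap C is a plain Nim heap of size 7, so its Grundy value is 7.
The value of a disjunctive sum is the nim-sum of the parts.
Combined value = 6 XOR 4 XOR 7 = 5.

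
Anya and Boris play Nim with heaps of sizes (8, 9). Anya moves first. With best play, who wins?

Write each in binary and XOR column by column:
  1000  (8)
  1001  (9)
  ----
  0001  (1)
The nim-sum is 1 ≠ 0, so this is an N-position: the player to move can win; Anya has a winning move.

Anya wins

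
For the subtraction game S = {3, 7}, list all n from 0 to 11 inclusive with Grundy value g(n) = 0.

0, 1, 2, 6, 10, 11

Build the Grundy sequence with g(k) = mex{g(k−s) : s ∈ {3, 7}, s ≤ k}:
g(0) = mex{} = 0
g(1) = mex{} = 0
g(2) = mex{} = 0
g(3) = mex{0} = 1
g(4) = mex{0} = 1
g(5) = mex{0} = 1
g(6) = mex{1} = 0
g(7) = mex{0,1} = 2
g(8) = mex{0,1} = 2
g(9) = mex{0} = 1
g(10) = mex{1,2} = 0
g(11) = mex{1,2} = 0
The P-positions (g = 0) in 0..11 are 0, 1, 2, 6, 10, 11.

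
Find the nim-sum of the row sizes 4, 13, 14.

Compute the nim-sum pairwise:
4 ^ 13 = 9
9 ^ 14 = 7

7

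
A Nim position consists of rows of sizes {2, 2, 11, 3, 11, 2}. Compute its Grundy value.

1

Nim-sum: 2 ⊕ 2 ⊕ 11 ⊕ 3 ⊕ 11 ⊕ 2 = 1.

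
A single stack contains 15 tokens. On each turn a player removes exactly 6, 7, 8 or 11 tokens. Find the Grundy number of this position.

2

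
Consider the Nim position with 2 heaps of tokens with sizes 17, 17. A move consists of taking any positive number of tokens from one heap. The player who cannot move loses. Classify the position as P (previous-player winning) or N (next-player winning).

P-position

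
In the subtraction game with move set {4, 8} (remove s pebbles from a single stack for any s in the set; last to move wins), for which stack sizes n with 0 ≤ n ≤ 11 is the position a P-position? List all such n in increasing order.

0, 1, 2, 3

Build the Grundy sequence with g(k) = mex{g(k−s) : s ∈ {4, 8}, s ≤ k}:
k:     0  1  2  3  4  5  6  7  8  9 10 11
g(k):  0  0  0  0  1  1  1  1  2  2  2  2
The P-positions (g = 0) in 0..11 are 0, 1, 2, 3.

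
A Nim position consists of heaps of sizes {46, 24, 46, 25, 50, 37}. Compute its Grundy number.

22

Compute the nim-sum pairwise:
46 ^ 24 = 54
54 ^ 46 = 24
24 ^ 25 = 1
1 ^ 50 = 51
51 ^ 37 = 22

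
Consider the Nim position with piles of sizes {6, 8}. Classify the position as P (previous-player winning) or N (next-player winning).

Nim-sum: 6 ^ 8 = 14.
The nim-sum is 14 ≠ 0, so this is an N-position: the player to move can win.

N-position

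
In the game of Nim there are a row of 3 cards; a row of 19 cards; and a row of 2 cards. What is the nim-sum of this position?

Compute the nim-sum pairwise:
3 XOR 19 = 16
16 XOR 2 = 18

18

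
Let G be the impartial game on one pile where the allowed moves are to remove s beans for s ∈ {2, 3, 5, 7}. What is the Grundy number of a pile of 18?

0

Grundy values for subtraction set {2, 3, 5, 7}:
k:     0  1  2  3  4  5  6  7  8  9 10 11 12 13 14 15 16 17 18
g(k):  0  0  1  1  2  2  3  3  4  0  0  1  1  2  2  3  3  4  0
So g(18) = 0.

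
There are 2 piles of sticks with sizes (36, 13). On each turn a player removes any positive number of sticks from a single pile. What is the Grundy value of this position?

41

Compute the nim-sum pairwise:
36 ^ 13 = 41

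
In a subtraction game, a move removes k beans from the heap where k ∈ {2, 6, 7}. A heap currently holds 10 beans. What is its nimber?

Grundy values for subtraction set {2, 6, 7}:
g(0) = mex{} = 0
g(1) = mex{} = 0
g(2) = mex{0} = 1
g(3) = mex{0} = 1
g(4) = mex{1} = 0
g(5) = mex{1} = 0
g(6) = mex{0} = 1
g(7) = mex{0} = 1
g(8) = mex{0,1} = 2
g(9) = mex{1} = 0
g(10) = mex{0,1,2} = 3
So g(10) = 3.

3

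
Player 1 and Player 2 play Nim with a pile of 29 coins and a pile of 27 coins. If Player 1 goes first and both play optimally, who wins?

Player 1 wins

Nim-sum: 29 XOR 27 = 6.
The nim-sum is 6 ≠ 0, so this is an N-position: the player to move can win; Player 1 has a winning move.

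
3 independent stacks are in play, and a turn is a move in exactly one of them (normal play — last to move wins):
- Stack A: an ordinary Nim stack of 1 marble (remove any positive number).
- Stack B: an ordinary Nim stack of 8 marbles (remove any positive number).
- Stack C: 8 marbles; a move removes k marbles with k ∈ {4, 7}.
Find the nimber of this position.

11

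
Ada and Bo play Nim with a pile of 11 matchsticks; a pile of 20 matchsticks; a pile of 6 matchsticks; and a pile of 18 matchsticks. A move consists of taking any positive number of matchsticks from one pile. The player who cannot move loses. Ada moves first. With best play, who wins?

Ada wins

Compute the nim-sum pairwise:
11 XOR 20 = 31
31 XOR 6 = 25
25 XOR 18 = 11
The nim-sum is 11 ≠ 0, so this is an N-position: the player to move can win; Ada has a winning move.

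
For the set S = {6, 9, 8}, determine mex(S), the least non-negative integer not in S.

0

0 is not in the set, so the mex is 0.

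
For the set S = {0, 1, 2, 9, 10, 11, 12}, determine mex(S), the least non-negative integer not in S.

The values 0, 1, 2 are all present; 3 is the first non-negative integer missing from the set.

3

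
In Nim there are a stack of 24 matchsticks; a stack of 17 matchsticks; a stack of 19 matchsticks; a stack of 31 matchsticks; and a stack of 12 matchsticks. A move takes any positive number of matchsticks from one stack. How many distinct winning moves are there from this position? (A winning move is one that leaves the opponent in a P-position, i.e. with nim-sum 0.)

3

Nim-sum: 24 XOR 17 XOR 19 XOR 31 XOR 12 = 9.
The overall nim-sum is X = 9. A stack of size p has a winning move iff p XOR X < p (reduce it to p XOR X).
  24: 24 XOR 9 = 17 < 24 — winning move (to 17).
  17: 17 XOR 9 = 24 ≥ 17 — no move.
  19: 19 XOR 9 = 26 ≥ 19 — no move.
  31: 31 XOR 9 = 22 < 31 — winning move (to 22).
  12: 12 XOR 9 = 5 < 12 — winning move (to 5).
That gives 3 winning moves.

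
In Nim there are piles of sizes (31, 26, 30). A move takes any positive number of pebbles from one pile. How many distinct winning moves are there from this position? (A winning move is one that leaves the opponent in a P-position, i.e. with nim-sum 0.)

3

Bitwise XOR of the heap sizes:
  11111  (31)
  11010  (26)
  11110  (30)
  -----
  11011  (27)
The overall nim-sum is X = 27. A pile of size p has a winning move iff p XOR X < p (reduce it to p XOR X).
  31: 31 XOR 27 = 4 < 31 — winning move (to 4).
  26: 26 XOR 27 = 1 < 26 — winning move (to 1).
  30: 30 XOR 27 = 5 < 30 — winning move (to 5).
That gives 3 winning moves.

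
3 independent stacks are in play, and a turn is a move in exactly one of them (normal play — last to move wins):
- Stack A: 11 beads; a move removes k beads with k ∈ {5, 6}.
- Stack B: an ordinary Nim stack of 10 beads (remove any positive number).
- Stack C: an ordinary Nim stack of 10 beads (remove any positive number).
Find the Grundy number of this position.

0

Build the Grundy sequence for stack A with g(k) = mex{g(k−s) : s ∈ {5, 6}, s ≤ k}:
k:     0  1  2  3  4  5  6  7  8  9 10 11
g(k):  0  0  0  0  0  1  1  1  1  1  2  0
So g(11) = 0.
Stack B is a plain Nim stack of size 10, so its Grundy value is 10.
Stack C is a plain Nim stack of size 10, so its Grundy value is 10.
By the Sprague-Grundy theorem, the Grundy value of a sum of independent games is the XOR of the component values.
Combined value = 0 ⊕ 10 ⊕ 10 = 0.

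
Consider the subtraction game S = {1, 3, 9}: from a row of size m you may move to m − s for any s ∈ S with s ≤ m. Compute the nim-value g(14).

0

Compute g(0), g(1), … for moves {1, 3, 9}:
g(0) = mex{} = 0
g(1) = mex{0} = 1
g(2) = mex{1} = 0
g(3) = mex{0} = 1
g(4) = mex{1} = 0
g(5) = mex{0} = 1
g(6) = mex{1} = 0
g(7) = mex{0} = 1
g(8) = mex{1} = 0
g(9) = mex{0} = 1
g(10) = mex{1} = 0
g(11) = mex{0} = 1
g(12) = mex{1} = 0
g(13) = mex{0} = 1
g(14) = mex{1} = 0
So g(14) = 0.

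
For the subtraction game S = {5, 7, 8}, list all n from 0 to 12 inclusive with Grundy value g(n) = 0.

0, 1, 2, 3, 4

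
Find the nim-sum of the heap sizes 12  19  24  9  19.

29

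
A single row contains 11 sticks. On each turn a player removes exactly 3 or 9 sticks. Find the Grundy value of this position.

1

Build the Grundy sequence with g(k) = mex{g(k−s) : s ∈ {3, 9}, s ≤ k}:
g(0) = mex{} = 0
g(1) = mex{} = 0
g(2) = mex{} = 0
g(3) = mex{0} = 1
g(4) = mex{0} = 1
g(5) = mex{0} = 1
g(6) = mex{1} = 0
g(7) = mex{1} = 0
g(8) = mex{1} = 0
g(9) = mex{0} = 1
g(10) = mex{0} = 1
g(11) = mex{0} = 1
So g(11) = 1.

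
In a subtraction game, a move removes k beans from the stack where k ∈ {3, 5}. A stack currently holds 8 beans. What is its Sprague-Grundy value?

0

Grundy values for subtraction set {3, 5}:
g(0) = mex{} = 0
g(1) = mex{} = 0
g(2) = mex{} = 0
g(3) = mex{0} = 1
g(4) = mex{0} = 1
g(5) = mex{0} = 1
g(6) = mex{0,1} = 2
g(7) = mex{0,1} = 2
g(8) = mex{1} = 0
So g(8) = 0.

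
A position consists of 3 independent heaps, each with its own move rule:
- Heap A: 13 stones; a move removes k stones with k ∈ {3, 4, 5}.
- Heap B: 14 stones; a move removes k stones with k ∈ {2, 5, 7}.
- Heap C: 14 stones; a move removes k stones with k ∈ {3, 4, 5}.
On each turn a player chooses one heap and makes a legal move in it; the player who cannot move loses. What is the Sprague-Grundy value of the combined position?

3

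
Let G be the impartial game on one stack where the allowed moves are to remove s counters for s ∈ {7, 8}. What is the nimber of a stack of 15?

0

Compute g(0), g(1), … for moves {7, 8}:
k:     0  1  2  3  4  5  6  7  8  9 10 11 12 13 14 15
g(k):  0  0  0  0  0  0  0  1  1  1  1  1  1  1  2  0
So g(15) = 0.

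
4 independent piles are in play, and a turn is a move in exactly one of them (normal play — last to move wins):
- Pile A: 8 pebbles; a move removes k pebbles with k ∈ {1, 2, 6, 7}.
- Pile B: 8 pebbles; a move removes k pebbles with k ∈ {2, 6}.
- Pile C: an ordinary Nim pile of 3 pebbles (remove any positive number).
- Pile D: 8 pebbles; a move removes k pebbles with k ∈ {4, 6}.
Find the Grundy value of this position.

Build the Grundy sequence for pile A with g(k) = mex{g(k−s) : s ∈ {1, 2, 6, 7}, s ≤ k}:
k:     0  1  2  3  4  5  6  7  8
g(k):  0  1  2  0  1  2  3  4  0
So g(8) = 0.
Grundy values for pile B (subtraction set {2, 6}):
g(0) = mex{} = 0
g(1) = mex{} = 0
g(2) = mex{0} = 1
g(3) = mex{0} = 1
g(4) = mex{1} = 0
g(5) = mex{1} = 0
g(6) = mex{0} = 1
g(7) = mex{0} = 1
g(8) = mex{1} = 0
So g(8) = 0.
Pile C is a plain Nim pile of size 3, so its Grundy value is 3.
For pile D, compute g(0), g(1), … with moves {4, 6}:
g(0) = mex{} = 0
g(1) = mex{} = 0
g(2) = mex{} = 0
g(3) = mex{} = 0
g(4) = mex{0} = 1
g(5) = mex{0} = 1
g(6) = mex{0} = 1
g(7) = mex{0} = 1
g(8) = mex{0,1} = 2
So g(8) = 2.
The value of a disjunctive sum is the nim-sum of the parts.
Combined value = 0 XOR 0 XOR 3 XOR 2 = 1.

1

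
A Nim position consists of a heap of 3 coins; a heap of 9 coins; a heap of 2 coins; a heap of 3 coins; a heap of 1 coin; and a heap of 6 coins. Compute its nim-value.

12

Compute the nim-sum pairwise:
3 ⊕ 9 = 10
10 ⊕ 2 = 8
8 ⊕ 3 = 11
11 ⊕ 1 = 10
10 ⊕ 6 = 12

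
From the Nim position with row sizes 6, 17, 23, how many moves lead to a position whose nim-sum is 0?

Compute the nim-sum pairwise:
6 XOR 17 = 23
23 XOR 23 = 0
The nim-sum is already 0, so every move leaves a nonzero nim-sum — there are no winning moves.

0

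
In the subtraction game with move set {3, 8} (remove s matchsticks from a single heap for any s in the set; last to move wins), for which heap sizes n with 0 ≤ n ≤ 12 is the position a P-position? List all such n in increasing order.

0, 1, 2, 6, 7, 11, 12

Grundy values for subtraction set {3, 8}:
k:     0  1  2  3  4  5  6  7  8  9 10 11 12
g(k):  0  0  0  1  1  1  0  0  2  1  1  0  0
The P-positions (g = 0) in 0..12 are 0, 1, 2, 6, 7, 11, 12.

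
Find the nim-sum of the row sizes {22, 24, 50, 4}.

Compute the nim-sum pairwise:
22 ^ 24 = 14
14 ^ 50 = 60
60 ^ 4 = 56

56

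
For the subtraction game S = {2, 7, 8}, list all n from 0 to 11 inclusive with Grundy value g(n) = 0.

0, 1, 4, 5, 10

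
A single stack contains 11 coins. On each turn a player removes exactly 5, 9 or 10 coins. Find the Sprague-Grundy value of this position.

Compute g(0), g(1), … for moves {5, 9, 10}:
g(0) = mex{} = 0
g(1) = mex{} = 0
g(2) = mex{} = 0
g(3) = mex{} = 0
g(4) = mex{} = 0
g(5) = mex{0} = 1
g(6) = mex{0} = 1
g(7) = mex{0} = 1
g(8) = mex{0} = 1
g(9) = mex{0} = 1
g(10) = mex{0,1} = 2
g(11) = mex{0,1} = 2
So g(11) = 2.

2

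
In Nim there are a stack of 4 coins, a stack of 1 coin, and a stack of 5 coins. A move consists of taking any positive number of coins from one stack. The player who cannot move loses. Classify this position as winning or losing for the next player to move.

Losing position

Compute the nim-sum pairwise:
4 ^ 1 = 5
5 ^ 5 = 0
The nim-sum is 0, so this is a P-position: the player to move is in a losing position under optimal play.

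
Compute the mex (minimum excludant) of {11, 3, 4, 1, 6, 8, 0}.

2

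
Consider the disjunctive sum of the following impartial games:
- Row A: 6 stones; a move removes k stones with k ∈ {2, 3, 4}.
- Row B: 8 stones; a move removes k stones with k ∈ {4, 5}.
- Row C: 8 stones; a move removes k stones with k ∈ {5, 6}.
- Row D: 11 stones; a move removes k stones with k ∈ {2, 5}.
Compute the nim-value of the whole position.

3

Grundy values for row A (subtraction set {2, 3, 4}):
k:     0  1  2  3  4  5  6
g(k):  0  0  1  1  2  2  0
So g(6) = 0.
Grundy values for row B (subtraction set {4, 5}):
g(0) = mex{} = 0
g(1) = mex{} = 0
g(2) = mex{} = 0
g(3) = mex{} = 0
g(4) = mex{0} = 1
g(5) = mex{0} = 1
g(6) = mex{0} = 1
g(7) = mex{0} = 1
g(8) = mex{0,1} = 2
So g(8) = 2.
Grundy values for row C (subtraction set {5, 6}):
g(0) = mex{} = 0
g(1) = mex{} = 0
g(2) = mex{} = 0
g(3) = mex{} = 0
g(4) = mex{} = 0
g(5) = mex{0} = 1
g(6) = mex{0} = 1
g(7) = mex{0} = 1
g(8) = mex{0} = 1
So g(8) = 1.
Grundy values for row D (subtraction set {2, 5}):
k:     0  1  2  3  4  5  6  7  8  9 10 11
g(k):  0  0  1  1  0  2  1  0  0  1  1  0
So g(11) = 0.
The value of a disjunctive sum is the nim-sum of the parts.
Combined value = 0 XOR 2 XOR 1 XOR 0 = 3.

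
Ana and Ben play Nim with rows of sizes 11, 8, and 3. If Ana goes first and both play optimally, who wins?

Ben wins

Compute the nim-sum pairwise:
11 XOR 8 = 3
3 XOR 3 = 0
The nim-sum is 0, so this is a P-position: the player to move is in a losing position under optimal play; Ana is about to move from it and so loses — Ben wins.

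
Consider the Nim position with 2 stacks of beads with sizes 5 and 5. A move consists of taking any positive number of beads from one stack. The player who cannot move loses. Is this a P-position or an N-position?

Nim-sum: 5 ^ 5 = 0.
The nim-sum is 0, so this is a P-position: the player to move is in a losing position under optimal play.

P-position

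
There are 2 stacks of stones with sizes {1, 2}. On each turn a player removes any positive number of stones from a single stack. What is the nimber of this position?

3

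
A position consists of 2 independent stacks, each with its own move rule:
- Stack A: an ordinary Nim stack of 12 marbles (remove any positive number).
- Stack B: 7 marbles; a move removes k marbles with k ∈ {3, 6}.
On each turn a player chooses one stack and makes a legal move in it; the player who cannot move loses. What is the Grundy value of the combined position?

Stack A is a plain Nim stack of size 12, so its Grundy value is 12.
Grundy values for stack B (subtraction set {3, 6}):
g(0) = mex{} = 0
g(1) = mex{} = 0
g(2) = mex{} = 0
g(3) = mex{0} = 1
g(4) = mex{0} = 1
g(5) = mex{0} = 1
g(6) = mex{0,1} = 2
g(7) = mex{0,1} = 2
So g(7) = 2.
By the Sprague-Grundy theorem, the Grundy value of a sum of independent games is the XOR of the component values.
Combined value = 12 ⊕ 2 = 14.

14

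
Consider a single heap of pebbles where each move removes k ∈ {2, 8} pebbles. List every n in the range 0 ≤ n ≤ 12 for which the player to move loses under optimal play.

0, 1, 4, 5, 10, 11

Build the Grundy sequence with g(k) = mex{g(k−s) : s ∈ {2, 8}, s ≤ k}:
g(0) = mex{} = 0
g(1) = mex{} = 0
g(2) = mex{0} = 1
g(3) = mex{0} = 1
g(4) = mex{1} = 0
g(5) = mex{1} = 0
g(6) = mex{0} = 1
g(7) = mex{0} = 1
g(8) = mex{0,1} = 2
g(9) = mex{0,1} = 2
g(10) = mex{1,2} = 0
g(11) = mex{1,2} = 0
g(12) = mex{0} = 1
The P-positions (g = 0) in 0..12 are 0, 1, 4, 5, 10, 11.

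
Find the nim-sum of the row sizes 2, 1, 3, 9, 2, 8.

3

Nim-sum: 2 XOR 1 XOR 3 XOR 9 XOR 2 XOR 8 = 3.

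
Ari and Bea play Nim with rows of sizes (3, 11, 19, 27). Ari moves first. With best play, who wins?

Bea wins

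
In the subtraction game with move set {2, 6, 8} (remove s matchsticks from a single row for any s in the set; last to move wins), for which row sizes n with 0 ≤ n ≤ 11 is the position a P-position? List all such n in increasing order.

0, 1, 4, 5

Grundy values for subtraction set {2, 6, 8}:
k:     0  1  2  3  4  5  6  7  8  9 10 11
g(k):  0  0  1  1  0  0  1  1  2  2  3  3
The P-positions (g = 0) in 0..11 are 0, 1, 4, 5.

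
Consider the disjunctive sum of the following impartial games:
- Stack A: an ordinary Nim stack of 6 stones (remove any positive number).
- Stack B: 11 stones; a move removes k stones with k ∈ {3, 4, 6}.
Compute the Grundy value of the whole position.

6

Stack A is a plain Nim stack of size 6, so its Grundy value is 6.
Grundy values for stack B (subtraction set {3, 4, 6}):
k:     0  1  2  3  4  5  6  7  8  9 10 11
g(k):  0  0  0  1  1  1  2  2  2  0  0  0
So g(11) = 0.
The value of a disjunctive sum is the nim-sum of the parts.
Combined value = 6 XOR 0 = 6.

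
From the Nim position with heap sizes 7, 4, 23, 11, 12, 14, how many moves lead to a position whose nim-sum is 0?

1

Bitwise XOR of the heap sizes:
  00111  (7)
  00100  (4)
  10111  (23)
  01011  (11)
  01100  (12)
  01110  (14)
  -----
  11101  (29)
The overall nim-sum is X = 29. A heap of size p has a winning move iff p XOR X < p (reduce it to p XOR X).
  7: 7 XOR 29 = 26 ≥ 7 — no move.
  4: 4 XOR 29 = 25 ≥ 4 — no move.
  23: 23 XOR 29 = 10 < 23 — winning move (to 10).
  11: 11 XOR 29 = 22 ≥ 11 — no move.
  12: 12 XOR 29 = 17 ≥ 12 — no move.
  14: 14 XOR 29 = 19 ≥ 14 — no move.
That gives 1 winning move.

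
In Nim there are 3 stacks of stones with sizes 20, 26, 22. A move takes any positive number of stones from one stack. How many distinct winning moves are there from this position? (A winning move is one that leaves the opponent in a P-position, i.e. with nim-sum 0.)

3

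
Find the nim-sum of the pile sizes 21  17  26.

Bitwise XOR of the heap sizes:
  10101  (21)
  10001  (17)
  11010  (26)
  -----
  11110  (30)

30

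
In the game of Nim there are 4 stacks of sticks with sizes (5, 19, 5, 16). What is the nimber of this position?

Bitwise XOR of the heap sizes:
  00101  (5)
  10011  (19)
  00101  (5)
  10000  (16)
  -----
  00011  (3)

3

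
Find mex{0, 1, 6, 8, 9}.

2

The values 0, 1 are all present; 2 is the first non-negative integer missing from the set.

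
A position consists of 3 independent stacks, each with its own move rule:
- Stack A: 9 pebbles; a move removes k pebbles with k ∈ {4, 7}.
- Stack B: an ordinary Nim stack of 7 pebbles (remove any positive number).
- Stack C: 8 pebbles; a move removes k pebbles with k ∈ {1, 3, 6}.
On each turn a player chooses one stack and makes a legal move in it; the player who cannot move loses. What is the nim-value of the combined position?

For stack A, compute g(0), g(1), … with moves {4, 7}:
k:     0  1  2  3  4  5  6  7  8  9
g(k):  0  0  0  0  1  1  1  1  2  2
So g(9) = 2.
Stack B is a plain Nim stack of size 7, so its Grundy value is 7.
For stack C, compute g(0), g(1), … with moves {1, 3, 6}:
g(0) = mex{} = 0
g(1) = mex{0} = 1
g(2) = mex{1} = 0
g(3) = mex{0} = 1
g(4) = mex{1} = 0
g(5) = mex{0} = 1
g(6) = mex{0,1} = 2
g(7) = mex{0,1,2} = 3
g(8) = mex{0,1,3} = 2
So g(8) = 2.
By the Sprague-Grundy theorem, the Grundy value of a sum of independent games is the XOR of the component values.
Combined value = 2 ⊕ 7 ⊕ 2 = 7.

7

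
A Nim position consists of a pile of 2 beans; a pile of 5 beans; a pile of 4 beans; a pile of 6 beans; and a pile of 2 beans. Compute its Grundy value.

Compute the nim-sum pairwise:
2 XOR 5 = 7
7 XOR 4 = 3
3 XOR 6 = 5
5 XOR 2 = 7

7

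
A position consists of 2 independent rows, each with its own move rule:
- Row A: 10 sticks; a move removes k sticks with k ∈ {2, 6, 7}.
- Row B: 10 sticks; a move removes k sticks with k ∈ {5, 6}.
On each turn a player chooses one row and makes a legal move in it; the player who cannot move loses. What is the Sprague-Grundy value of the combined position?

1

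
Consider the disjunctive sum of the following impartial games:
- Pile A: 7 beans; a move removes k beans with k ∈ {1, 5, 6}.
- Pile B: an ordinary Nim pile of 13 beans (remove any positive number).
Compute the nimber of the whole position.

Build the Grundy sequence for pile A with g(k) = mex{g(k−s) : s ∈ {1, 5, 6}, s ≤ k}:
k:     0  1  2  3  4  5  6  7
g(k):  0  1  0  1  0  1  2  3
So g(7) = 3.
Pile B is a plain Nim pile of size 13, so its Grundy value is 13.
By the Sprague-Grundy theorem, the Grundy value of a sum of independent games is the XOR of the component values.
Combined value = 3 ⊕ 13 = 14.

14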